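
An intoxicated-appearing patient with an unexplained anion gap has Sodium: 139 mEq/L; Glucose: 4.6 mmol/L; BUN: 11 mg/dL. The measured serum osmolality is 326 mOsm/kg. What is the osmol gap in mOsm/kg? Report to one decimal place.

39.5 mOsm/kg

Calculated osmolality = 2·Na + glucose + BUN/2.8
= 2·139 + 4.6 + 11/2.8
= 278 + 4.60 + 3.93
= 286.53 mOsm/kg ≈ 286.5 mOsm/kg
Osmolar gap = measured − calculated = 326 − 286.5 = 39.5 mOsm/kg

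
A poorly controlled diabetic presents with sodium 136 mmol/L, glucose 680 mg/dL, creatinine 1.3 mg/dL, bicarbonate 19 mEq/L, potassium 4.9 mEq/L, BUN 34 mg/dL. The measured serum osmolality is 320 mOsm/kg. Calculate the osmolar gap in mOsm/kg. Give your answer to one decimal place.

-1.9 mOsm/kg

Calculated osmolality = 2·Na + glucose/18 + BUN/2.8
= 2·136 + 680/18 + 34/2.8
= 272 + 37.78 + 12.14
= 321.92 mOsm/kg ≈ 321.9 mOsm/kg
Osmolar gap = measured − calculated = 320 − 321.9 = -1.9 mOsm/kg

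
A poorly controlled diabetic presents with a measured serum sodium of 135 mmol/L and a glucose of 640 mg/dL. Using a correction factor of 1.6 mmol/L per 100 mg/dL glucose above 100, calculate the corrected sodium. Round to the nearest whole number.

Corrected Na = measured Na + 1.6 · (glucose − 100)/100
= 135 + 1.6 · (640 − 100)/100
= 135 + 8.6
= 143.6 mmol/L

144 mmol/L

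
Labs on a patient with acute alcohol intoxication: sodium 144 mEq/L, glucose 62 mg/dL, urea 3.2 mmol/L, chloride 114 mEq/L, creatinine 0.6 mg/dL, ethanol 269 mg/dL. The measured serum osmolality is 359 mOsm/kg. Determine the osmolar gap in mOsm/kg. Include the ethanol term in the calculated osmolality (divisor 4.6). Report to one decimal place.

5.9 mOsm/kg

Calculated osmolality = 2·Na + glucose/18 + urea + ethanol/4.6
= 2·144 + 62/18 + 3.2 + 269/4.6
= 288 + 3.44 + 3.20 + 58.48
= 353.12 mOsm/kg ≈ 353.1 mOsm/kg
Osmolar gap = measured − calculated = 359 − 353.1 = 5.9 mOsm/kg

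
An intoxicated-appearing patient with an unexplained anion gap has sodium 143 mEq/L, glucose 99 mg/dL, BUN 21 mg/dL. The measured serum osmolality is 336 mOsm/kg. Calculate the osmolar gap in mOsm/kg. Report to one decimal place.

Calculated osmolality = 2·Na + glucose/18 + BUN/2.8
= 2·143 + 99/18 + 21/2.8
= 286 + 5.50 + 7.50
= 299 mOsm/kg ≈ 299.0 mOsm/kg
Osmolar gap = measured − calculated = 336 − 299.0 = 37.0 mOsm/kg

37.0 mOsm/kg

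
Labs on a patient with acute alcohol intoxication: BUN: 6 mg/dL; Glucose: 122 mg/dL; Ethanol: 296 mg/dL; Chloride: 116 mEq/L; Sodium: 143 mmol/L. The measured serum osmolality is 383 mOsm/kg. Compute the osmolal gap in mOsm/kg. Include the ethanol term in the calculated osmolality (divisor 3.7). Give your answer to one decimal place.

Calculated osmolality = 2·Na + glucose/18 + BUN/2.8 + ethanol/3.7
= 2·143 + 122/18 + 6/2.8 + 296/3.7
= 286 + 6.78 + 2.14 + 80
= 374.92 mOsm/kg ≈ 374.9 mOsm/kg
Osmolar gap = measured − calculated = 383 − 374.9 = 8.1 mOsm/kg

8.1 mOsm/kg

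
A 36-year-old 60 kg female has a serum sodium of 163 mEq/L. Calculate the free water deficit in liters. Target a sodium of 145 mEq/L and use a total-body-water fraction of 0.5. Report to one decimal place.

TBW = 0.5 · 60 = 30 L
Free water deficit = TBW · (Na/145 − 1)
= 30 · (163/145 − 1)
= 30 · 0.1241
= 3.72 L

3.7 L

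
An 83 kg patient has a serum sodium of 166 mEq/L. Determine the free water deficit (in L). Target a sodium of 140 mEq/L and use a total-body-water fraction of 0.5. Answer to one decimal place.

7.7 L

TBW = 0.5 · 83 = 41.5 L
Free water deficit = TBW · (Na/140 − 1)
= 41.5 · (166/140 − 1)
= 41.5 · 0.1857
= 7.71 L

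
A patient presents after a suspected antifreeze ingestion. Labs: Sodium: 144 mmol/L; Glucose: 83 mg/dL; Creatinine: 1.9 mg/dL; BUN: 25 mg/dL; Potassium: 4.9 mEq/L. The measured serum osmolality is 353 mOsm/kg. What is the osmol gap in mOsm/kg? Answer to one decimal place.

Calculated osmolality = 2·Na + glucose/18 + BUN/2.8
= 2·144 + 83/18 + 25/2.8
= 288 + 4.61 + 8.93
= 301.54 mOsm/kg ≈ 301.5 mOsm/kg
Osmolar gap = measured − calculated = 353 − 301.5 = 51.5 mOsm/kg

51.5 mOsm/kg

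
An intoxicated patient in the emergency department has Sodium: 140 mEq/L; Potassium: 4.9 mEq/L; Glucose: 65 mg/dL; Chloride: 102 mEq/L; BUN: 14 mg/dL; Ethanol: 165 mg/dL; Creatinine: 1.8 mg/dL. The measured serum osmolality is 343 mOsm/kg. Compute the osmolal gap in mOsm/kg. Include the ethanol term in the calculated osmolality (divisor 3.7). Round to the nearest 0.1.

Calculated osmolality = 2·Na + glucose/18 + BUN/2.8 + ethanol/3.7
= 2·140 + 65/18 + 14/2.8 + 165/3.7
= 280 + 3.61 + 5 + 44.59
= 333.2 mOsm/kg ≈ 333.2 mOsm/kg
Osmolar gap = measured − calculated = 343 − 333.2 = 9.8 mOsm/kg

9.8 mOsm/kg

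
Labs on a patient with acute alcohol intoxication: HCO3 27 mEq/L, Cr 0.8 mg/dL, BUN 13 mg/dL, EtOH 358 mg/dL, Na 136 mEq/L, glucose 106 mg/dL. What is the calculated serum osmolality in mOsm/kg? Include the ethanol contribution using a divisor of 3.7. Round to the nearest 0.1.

Calculated osmolality = 2·Na + glucose/18 + BUN/2.8 + ethanol/3.7
= 2·136 + 106/18 + 13/2.8 + 358/3.7
= 272 + 5.89 + 4.64 + 96.76
= 379.29 mOsm/kg

379.3 mOsm/kg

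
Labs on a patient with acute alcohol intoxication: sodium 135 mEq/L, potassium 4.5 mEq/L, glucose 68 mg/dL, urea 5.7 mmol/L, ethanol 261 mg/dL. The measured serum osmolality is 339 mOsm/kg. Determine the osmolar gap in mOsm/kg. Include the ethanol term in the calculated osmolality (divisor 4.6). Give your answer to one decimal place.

Calculated osmolality = 2·Na + glucose/18 + urea + ethanol/4.6
= 2·135 + 68/18 + 5.7 + 261/4.6
= 270 + 3.78 + 5.70 + 56.74
= 336.22 mOsm/kg ≈ 336.2 mOsm/kg
Osmolar gap = measured − calculated = 339 − 336.2 = 2.8 mOsm/kg

2.8 mOsm/kg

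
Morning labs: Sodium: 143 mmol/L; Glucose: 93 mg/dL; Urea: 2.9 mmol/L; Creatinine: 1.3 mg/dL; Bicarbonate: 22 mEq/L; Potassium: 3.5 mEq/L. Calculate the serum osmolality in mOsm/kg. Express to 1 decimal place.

Calculated osmolality = 2·Na + glucose/18 + urea
= 2·143 + 93/18 + 2.9
= 286 + 5.17 + 2.90
= 294.07 mOsm/kg

294.1 mOsm/kg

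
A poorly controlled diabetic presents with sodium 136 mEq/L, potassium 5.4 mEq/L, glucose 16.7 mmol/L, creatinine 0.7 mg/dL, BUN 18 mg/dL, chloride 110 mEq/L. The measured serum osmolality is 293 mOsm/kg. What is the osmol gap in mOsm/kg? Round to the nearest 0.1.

Calculated osmolality = 2·Na + glucose + BUN/2.8
= 2·136 + 16.7 + 18/2.8
= 272 + 16.70 + 6.43
= 295.13 mOsm/kg ≈ 295.1 mOsm/kg
Osmolar gap = measured − calculated = 293 − 295.1 = -2.1 mOsm/kg

-2.1 mOsm/kg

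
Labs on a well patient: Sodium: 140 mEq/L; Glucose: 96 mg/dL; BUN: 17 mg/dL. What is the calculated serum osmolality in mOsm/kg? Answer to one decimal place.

Calculated osmolality = 2·Na + glucose/18 + BUN/2.8
= 2·140 + 96/18 + 17/2.8
= 280 + 5.33 + 6.07
= 291.4 mOsm/kg

291.4 mOsm/kg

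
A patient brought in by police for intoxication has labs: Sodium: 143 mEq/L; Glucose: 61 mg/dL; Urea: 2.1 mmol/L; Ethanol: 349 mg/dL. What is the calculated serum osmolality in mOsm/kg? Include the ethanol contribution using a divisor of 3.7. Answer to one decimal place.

Calculated osmolality = 2·Na + glucose/18 + urea + ethanol/3.7
= 2·143 + 61/18 + 2.1 + 349/3.7
= 286 + 3.39 + 2.10 + 94.32
= 385.81 mOsm/kg

385.8 mOsm/kg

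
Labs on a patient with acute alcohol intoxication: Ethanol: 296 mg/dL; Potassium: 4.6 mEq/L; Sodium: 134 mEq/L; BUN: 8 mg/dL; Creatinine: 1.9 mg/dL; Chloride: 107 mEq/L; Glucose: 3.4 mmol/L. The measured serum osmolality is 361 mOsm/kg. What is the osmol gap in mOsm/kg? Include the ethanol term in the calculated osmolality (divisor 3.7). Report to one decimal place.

Calculated osmolality = 2·Na + glucose + BUN/2.8 + ethanol/3.7
= 2·134 + 3.4 + 8/2.8 + 296/3.7
= 268 + 3.40 + 2.86 + 80
= 354.26 mOsm/kg ≈ 354.3 mOsm/kg
Osmolar gap = measured − calculated = 361 − 354.3 = 6.7 mOsm/kg

6.7 mOsm/kg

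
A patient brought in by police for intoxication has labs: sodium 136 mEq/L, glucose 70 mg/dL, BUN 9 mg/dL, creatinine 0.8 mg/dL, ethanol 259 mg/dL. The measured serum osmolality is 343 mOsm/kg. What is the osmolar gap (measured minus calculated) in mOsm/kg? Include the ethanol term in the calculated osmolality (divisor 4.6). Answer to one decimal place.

Calculated osmolality = 2·Na + glucose/18 + BUN/2.8 + ethanol/4.6
= 2·136 + 70/18 + 9/2.8 + 259/4.6
= 272 + 3.89 + 3.21 + 56.30
= 335.4 mOsm/kg ≈ 335.4 mOsm/kg
Osmolar gap = measured − calculated = 343 − 335.4 = 7.6 mOsm/kg

7.6 mOsm/kg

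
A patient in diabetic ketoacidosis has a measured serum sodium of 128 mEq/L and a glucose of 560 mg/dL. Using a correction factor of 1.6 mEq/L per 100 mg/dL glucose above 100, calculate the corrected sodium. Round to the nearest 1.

Corrected Na = measured Na + 1.6 · (glucose − 100)/100
= 128 + 1.6 · (560 − 100)/100
= 128 + 7.4
= 135.4 mEq/L

135 mEq/L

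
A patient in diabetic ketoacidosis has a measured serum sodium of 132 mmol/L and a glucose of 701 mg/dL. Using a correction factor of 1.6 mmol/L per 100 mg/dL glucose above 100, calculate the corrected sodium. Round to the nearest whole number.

Corrected Na = measured Na + 1.6 · (glucose − 100)/100
= 132 + 1.6 · (701 − 100)/100
= 132 + 9.6
= 141.6 mmol/L

142 mmol/L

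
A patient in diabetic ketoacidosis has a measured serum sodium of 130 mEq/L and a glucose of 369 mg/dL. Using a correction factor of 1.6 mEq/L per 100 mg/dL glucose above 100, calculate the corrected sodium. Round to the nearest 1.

Corrected Na = measured Na + 1.6 · (glucose − 100)/100
= 130 + 1.6 · (369 − 100)/100
= 130 + 4.3
= 134.3 mEq/L

134 mEq/L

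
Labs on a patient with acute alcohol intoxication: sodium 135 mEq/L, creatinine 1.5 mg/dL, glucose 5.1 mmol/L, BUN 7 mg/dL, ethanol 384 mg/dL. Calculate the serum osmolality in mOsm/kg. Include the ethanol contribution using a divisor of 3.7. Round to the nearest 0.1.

Calculated osmolality = 2·Na + glucose + BUN/2.8 + ethanol/3.7
= 2·135 + 5.1 + 7/2.8 + 384/3.7
= 270 + 5.10 + 2.50 + 103.78
= 381.38 mOsm/kg

381.4 mOsm/kg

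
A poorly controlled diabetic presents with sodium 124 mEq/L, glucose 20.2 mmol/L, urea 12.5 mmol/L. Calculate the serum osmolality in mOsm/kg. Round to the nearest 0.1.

280.7 mOsm/kg

Calculated osmolality = 2·Na + glucose + urea
= 2·124 + 20.2 + 12.5
= 248 + 20.20 + 12.50
= 280.7 mOsm/kg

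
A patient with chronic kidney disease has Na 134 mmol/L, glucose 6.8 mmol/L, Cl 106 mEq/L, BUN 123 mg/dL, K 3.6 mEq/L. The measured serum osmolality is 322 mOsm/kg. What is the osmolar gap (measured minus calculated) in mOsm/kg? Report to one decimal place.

3.3 mOsm/kg

Calculated osmolality = 2·Na + glucose + BUN/2.8
= 2·134 + 6.8 + 123/2.8
= 268 + 6.80 + 43.93
= 318.73 mOsm/kg ≈ 318.7 mOsm/kg
Osmolar gap = measured − calculated = 322 − 318.7 = 3.3 mOsm/kg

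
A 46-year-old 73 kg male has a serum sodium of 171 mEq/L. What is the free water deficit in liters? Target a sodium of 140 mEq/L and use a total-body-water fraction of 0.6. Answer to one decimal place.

TBW = 0.6 · 73 = 43.8 L
Free water deficit = TBW · (Na/140 − 1)
= 43.8 · (171/140 − 1)
= 43.8 · 0.2214
= 9.7 L

9.7 L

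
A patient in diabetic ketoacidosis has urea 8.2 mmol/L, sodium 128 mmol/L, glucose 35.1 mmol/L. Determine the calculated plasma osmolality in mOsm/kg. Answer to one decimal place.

299.3 mOsm/kg

Calculated osmolality = 2·Na + glucose + urea
= 2·128 + 35.1 + 8.2
= 256 + 35.10 + 8.20
= 299.3 mOsm/kg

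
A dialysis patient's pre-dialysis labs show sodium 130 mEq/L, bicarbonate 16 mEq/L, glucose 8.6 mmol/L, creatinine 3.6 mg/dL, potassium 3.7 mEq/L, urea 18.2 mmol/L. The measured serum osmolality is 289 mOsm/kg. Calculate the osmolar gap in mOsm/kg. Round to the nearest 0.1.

2.2 mOsm/kg

Calculated osmolality = 2·Na + glucose + urea
= 2·130 + 8.6 + 18.2
= 260 + 8.60 + 18.20
= 286.8 mOsm/kg ≈ 286.8 mOsm/kg
Osmolar gap = measured − calculated = 289 − 286.8 = 2.2 mOsm/kg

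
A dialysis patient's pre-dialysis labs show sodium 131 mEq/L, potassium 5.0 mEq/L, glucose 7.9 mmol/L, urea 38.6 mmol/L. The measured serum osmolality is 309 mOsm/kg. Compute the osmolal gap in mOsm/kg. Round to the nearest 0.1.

Calculated osmolality = 2·Na + glucose + urea
= 2·131 + 7.9 + 38.6
= 262 + 7.90 + 38.60
= 308.5 mOsm/kg ≈ 308.5 mOsm/kg
Osmolar gap = measured − calculated = 309 − 308.5 = 0.5 mOsm/kg

0.5 mOsm/kg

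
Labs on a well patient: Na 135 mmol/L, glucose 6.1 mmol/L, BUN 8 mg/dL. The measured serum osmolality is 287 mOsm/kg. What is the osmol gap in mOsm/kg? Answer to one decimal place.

Calculated osmolality = 2·Na + glucose + BUN/2.8
= 2·135 + 6.1 + 8/2.8
= 270 + 6.10 + 2.86
= 278.96 mOsm/kg ≈ 279.0 mOsm/kg
Osmolar gap = measured − calculated = 287 − 279.0 = 8.0 mOsm/kg

8.0 mOsm/kg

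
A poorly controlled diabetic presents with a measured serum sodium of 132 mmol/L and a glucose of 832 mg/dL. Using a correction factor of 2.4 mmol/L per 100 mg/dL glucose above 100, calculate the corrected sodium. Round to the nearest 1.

150 mmol/L

Corrected Na = measured Na + 2.4 · (glucose − 100)/100
= 132 + 2.4 · (832 − 100)/100
= 132 + 17.6
= 149.6 mmol/L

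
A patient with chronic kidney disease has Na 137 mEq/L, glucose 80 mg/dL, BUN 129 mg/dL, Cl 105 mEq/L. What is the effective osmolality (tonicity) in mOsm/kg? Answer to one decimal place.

Effective osmolality excludes urea (freely permeant across cell membranes):
2·Na + glucose/18
= 2·137 + 80/18
= 274 + 4.44
= 278.44 mOsm/kg

278.4 mOsm/kg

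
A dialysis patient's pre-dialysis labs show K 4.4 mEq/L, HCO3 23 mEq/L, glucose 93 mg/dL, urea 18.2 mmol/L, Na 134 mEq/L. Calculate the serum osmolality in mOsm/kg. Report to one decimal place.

291.4 mOsm/kg

Calculated osmolality = 2·Na + glucose/18 + urea
= 2·134 + 93/18 + 18.2
= 268 + 5.17 + 18.20
= 291.37 mOsm/kg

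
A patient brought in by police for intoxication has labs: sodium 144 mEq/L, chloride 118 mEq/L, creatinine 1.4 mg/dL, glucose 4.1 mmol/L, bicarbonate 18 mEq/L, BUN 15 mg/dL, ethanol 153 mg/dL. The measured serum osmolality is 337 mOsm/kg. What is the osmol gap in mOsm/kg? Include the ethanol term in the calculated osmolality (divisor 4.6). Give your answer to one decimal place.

Calculated osmolality = 2·Na + glucose + BUN/2.8 + ethanol/4.6
= 2·144 + 4.1 + 15/2.8 + 153/4.6
= 288 + 4.10 + 5.36 + 33.26
= 330.72 mOsm/kg ≈ 330.7 mOsm/kg
Osmolar gap = measured − calculated = 337 − 330.7 = 6.3 mOsm/kg

6.3 mOsm/kg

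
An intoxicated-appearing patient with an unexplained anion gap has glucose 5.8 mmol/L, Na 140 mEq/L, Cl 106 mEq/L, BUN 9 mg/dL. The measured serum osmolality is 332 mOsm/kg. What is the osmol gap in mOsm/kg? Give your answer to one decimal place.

Calculated osmolality = 2·Na + glucose + BUN/2.8
= 2·140 + 5.8 + 9/2.8
= 280 + 5.80 + 3.21
= 289.01 mOsm/kg ≈ 289.0 mOsm/kg
Osmolar gap = measured − calculated = 332 − 289.0 = 43.0 mOsm/kg

43.0 mOsm/kg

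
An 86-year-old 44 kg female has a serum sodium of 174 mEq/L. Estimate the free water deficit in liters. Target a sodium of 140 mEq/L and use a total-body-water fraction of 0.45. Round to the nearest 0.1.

4.8 L

TBW = 0.45 · 44 = 19.8 L
Free water deficit = TBW · (Na/140 − 1)
= 19.8 · (174/140 − 1)
= 19.8 · 0.2429
= 4.81 L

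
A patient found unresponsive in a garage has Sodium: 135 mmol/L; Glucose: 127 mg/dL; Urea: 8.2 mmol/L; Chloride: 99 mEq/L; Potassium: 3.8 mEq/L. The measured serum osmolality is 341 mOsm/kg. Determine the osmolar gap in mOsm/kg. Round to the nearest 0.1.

Calculated osmolality = 2·Na + glucose/18 + urea
= 2·135 + 127/18 + 8.2
= 270 + 7.06 + 8.20
= 285.26 mOsm/kg ≈ 285.3 mOsm/kg
Osmolar gap = measured − calculated = 341 − 285.3 = 55.7 mOsm/kg

55.7 mOsm/kg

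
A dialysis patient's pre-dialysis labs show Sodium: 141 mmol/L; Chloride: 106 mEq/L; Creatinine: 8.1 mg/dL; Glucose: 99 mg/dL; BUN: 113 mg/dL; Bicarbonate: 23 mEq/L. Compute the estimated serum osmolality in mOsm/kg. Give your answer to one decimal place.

327.9 mOsm/kg

Calculated osmolality = 2·Na + glucose/18 + BUN/2.8
= 2·141 + 99/18 + 113/2.8
= 282 + 5.50 + 40.36
= 327.86 mOsm/kg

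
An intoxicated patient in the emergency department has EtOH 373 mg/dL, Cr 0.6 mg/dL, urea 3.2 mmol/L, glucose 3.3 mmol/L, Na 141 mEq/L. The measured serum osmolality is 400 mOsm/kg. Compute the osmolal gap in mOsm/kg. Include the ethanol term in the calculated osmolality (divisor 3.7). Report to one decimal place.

10.7 mOsm/kg

Calculated osmolality = 2·Na + glucose + urea + ethanol/3.7
= 2·141 + 3.3 + 3.2 + 373/3.7
= 282 + 3.30 + 3.20 + 100.81
= 389.31 mOsm/kg ≈ 389.3 mOsm/kg
Osmolar gap = measured − calculated = 400 − 389.3 = 10.7 mOsm/kg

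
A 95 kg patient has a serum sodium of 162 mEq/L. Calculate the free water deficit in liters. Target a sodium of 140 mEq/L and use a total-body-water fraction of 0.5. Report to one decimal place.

7.5 L

TBW = 0.5 · 95 = 47.5 L
Free water deficit = TBW · (Na/140 − 1)
= 47.5 · (162/140 − 1)
= 47.5 · 0.1571
= 7.46 L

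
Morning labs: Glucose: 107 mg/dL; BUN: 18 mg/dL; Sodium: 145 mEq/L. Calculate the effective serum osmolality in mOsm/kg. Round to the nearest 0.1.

295.9 mOsm/kg

Effective osmolality excludes urea (freely permeant across cell membranes):
2·Na + glucose/18
= 2·145 + 107/18
= 290 + 5.94
= 295.94 mOsm/kg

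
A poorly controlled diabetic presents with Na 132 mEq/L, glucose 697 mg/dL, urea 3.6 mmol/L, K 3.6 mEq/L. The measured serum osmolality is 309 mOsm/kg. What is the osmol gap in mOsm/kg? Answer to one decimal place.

Calculated osmolality = 2·Na + glucose/18 + urea
= 2·132 + 697/18 + 3.6
= 264 + 38.72 + 3.60
= 306.32 mOsm/kg ≈ 306.3 mOsm/kg
Osmolar gap = measured − calculated = 309 − 306.3 = 2.7 mOsm/kg

2.7 mOsm/kg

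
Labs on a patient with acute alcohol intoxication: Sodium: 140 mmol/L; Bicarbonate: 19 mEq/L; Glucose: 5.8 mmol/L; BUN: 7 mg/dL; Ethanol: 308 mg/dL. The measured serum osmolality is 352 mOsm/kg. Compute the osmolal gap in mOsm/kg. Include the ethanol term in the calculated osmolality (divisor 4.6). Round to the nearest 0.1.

-3.3 mOsm/kg

Calculated osmolality = 2·Na + glucose + BUN/2.8 + ethanol/4.6
= 2·140 + 5.8 + 7/2.8 + 308/4.6
= 280 + 5.80 + 2.50 + 66.96
= 355.26 mOsm/kg ≈ 355.3 mOsm/kg
Osmolar gap = measured − calculated = 352 − 355.3 = -3.3 mOsm/kg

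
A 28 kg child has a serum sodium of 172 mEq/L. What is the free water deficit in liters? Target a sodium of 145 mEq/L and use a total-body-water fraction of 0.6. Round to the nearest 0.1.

TBW = 0.6 · 28 = 16.8 L
Free water deficit = TBW · (Na/145 − 1)
= 16.8 · (172/145 − 1)
= 16.8 · 0.1862
= 3.13 L

3.1 L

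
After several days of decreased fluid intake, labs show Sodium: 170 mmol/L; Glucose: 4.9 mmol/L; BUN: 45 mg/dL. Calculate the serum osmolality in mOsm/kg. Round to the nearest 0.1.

361.0 mOsm/kg

Calculated osmolality = 2·Na + glucose + BUN/2.8
= 2·170 + 4.9 + 45/2.8
= 340 + 4.90 + 16.07
= 360.97 mOsm/kg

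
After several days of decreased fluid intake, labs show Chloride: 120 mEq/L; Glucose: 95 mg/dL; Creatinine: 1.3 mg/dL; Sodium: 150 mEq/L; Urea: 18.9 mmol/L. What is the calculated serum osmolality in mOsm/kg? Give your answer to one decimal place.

324.2 mOsm/kg

Calculated osmolality = 2·Na + glucose/18 + urea
= 2·150 + 95/18 + 18.9
= 300 + 5.28 + 18.90
= 324.18 mOsm/kg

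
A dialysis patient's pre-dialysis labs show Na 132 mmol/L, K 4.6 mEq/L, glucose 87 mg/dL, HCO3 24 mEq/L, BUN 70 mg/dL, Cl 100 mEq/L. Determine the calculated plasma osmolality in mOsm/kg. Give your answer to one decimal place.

293.8 mOsm/kg

Calculated osmolality = 2·Na + glucose/18 + BUN/2.8
= 2·132 + 87/18 + 70/2.8
= 264 + 4.83 + 25
= 293.83 mOsm/kg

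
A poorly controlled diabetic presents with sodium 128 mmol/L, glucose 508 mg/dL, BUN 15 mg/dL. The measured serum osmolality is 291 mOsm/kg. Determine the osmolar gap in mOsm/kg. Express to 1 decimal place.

Calculated osmolality = 2·Na + glucose/18 + BUN/2.8
= 2·128 + 508/18 + 15/2.8
= 256 + 28.22 + 5.36
= 289.58 mOsm/kg ≈ 289.6 mOsm/kg
Osmolar gap = measured − calculated = 291 − 289.6 = 1.4 mOsm/kg

1.4 mOsm/kg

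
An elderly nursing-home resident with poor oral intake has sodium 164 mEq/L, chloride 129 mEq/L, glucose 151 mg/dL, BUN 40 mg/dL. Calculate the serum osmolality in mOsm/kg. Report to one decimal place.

350.7 mOsm/kg

Calculated osmolality = 2·Na + glucose/18 + BUN/2.8
= 2·164 + 151/18 + 40/2.8
= 328 + 8.39 + 14.29
= 350.68 mOsm/kg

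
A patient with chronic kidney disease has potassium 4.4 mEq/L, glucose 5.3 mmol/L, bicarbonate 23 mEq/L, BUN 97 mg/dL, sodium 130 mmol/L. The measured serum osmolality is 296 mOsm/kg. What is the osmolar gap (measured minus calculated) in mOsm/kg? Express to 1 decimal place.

-3.9 mOsm/kg

Calculated osmolality = 2·Na + glucose + BUN/2.8
= 2·130 + 5.3 + 97/2.8
= 260 + 5.30 + 34.64
= 299.94 mOsm/kg ≈ 299.9 mOsm/kg
Osmolar gap = measured − calculated = 296 − 299.9 = -3.9 mOsm/kg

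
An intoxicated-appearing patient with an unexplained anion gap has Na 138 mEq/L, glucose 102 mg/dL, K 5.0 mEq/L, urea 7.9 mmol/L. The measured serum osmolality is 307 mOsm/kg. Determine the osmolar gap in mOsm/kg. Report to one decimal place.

17.4 mOsm/kg

Calculated osmolality = 2·Na + glucose/18 + urea
= 2·138 + 102/18 + 7.9
= 276 + 5.67 + 7.90
= 289.57 mOsm/kg ≈ 289.6 mOsm/kg
Osmolar gap = measured − calculated = 307 − 289.6 = 17.4 mOsm/kg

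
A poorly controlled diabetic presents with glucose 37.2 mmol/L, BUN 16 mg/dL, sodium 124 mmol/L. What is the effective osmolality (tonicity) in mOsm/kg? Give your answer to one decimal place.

285.2 mOsm/kg

Effective osmolality excludes urea (freely permeant across cell membranes):
2·Na + glucose
= 2·124 + 37.2
= 248 + 37.2
= 285.2 mOsm/kg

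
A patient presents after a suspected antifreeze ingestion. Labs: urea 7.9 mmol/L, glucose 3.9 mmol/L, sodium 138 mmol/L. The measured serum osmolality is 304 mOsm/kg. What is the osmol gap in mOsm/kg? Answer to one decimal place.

16.2 mOsm/kg

Calculated osmolality = 2·Na + glucose + urea
= 2·138 + 3.9 + 7.9
= 276 + 3.90 + 7.90
= 287.8 mOsm/kg ≈ 287.8 mOsm/kg
Osmolar gap = measured − calculated = 304 − 287.8 = 16.2 mOsm/kg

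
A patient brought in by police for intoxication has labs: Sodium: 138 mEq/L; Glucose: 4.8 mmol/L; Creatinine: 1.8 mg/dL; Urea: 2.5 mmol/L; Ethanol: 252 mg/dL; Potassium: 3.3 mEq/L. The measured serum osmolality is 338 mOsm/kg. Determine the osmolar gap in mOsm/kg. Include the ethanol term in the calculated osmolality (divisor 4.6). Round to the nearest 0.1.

Calculated osmolality = 2·Na + glucose + urea + ethanol/4.6
= 2·138 + 4.8 + 2.5 + 252/4.6
= 276 + 4.80 + 2.50 + 54.78
= 338.08 mOsm/kg ≈ 338.1 mOsm/kg
Osmolar gap = measured − calculated = 338 − 338.1 = -0.1 mOsm/kg

-0.1 mOsm/kg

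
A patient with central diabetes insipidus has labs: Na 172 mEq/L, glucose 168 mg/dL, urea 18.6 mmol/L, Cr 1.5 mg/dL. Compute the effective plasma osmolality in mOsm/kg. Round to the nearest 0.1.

353.3 mOsm/kg

Effective osmolality excludes urea (freely permeant across cell membranes):
2·Na + glucose/18
= 2·172 + 168/18
= 344 + 9.33
= 353.33 mOsm/kg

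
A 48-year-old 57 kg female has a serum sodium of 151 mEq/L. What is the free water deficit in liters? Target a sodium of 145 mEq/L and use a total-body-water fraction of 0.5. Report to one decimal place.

TBW = 0.5 · 57 = 28.5 L
Free water deficit = TBW · (Na/145 − 1)
= 28.5 · (151/145 − 1)
= 28.5 · 0.0414
= 1.18 L

1.2 L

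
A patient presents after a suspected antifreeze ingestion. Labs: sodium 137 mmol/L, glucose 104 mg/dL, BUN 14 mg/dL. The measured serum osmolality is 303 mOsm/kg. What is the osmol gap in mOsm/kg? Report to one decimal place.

Calculated osmolality = 2·Na + glucose/18 + BUN/2.8
= 2·137 + 104/18 + 14/2.8
= 274 + 5.78 + 5
= 284.78 mOsm/kg ≈ 284.8 mOsm/kg
Osmolar gap = measured − calculated = 303 − 284.8 = 18.2 mOsm/kg

18.2 mOsm/kg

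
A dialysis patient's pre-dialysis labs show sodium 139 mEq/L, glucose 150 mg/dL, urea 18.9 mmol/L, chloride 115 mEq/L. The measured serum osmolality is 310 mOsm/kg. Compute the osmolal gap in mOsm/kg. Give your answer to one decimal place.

4.8 mOsm/kg

Calculated osmolality = 2·Na + glucose/18 + urea
= 2·139 + 150/18 + 18.9
= 278 + 8.33 + 18.90
= 305.23 mOsm/kg ≈ 305.2 mOsm/kg
Osmolar gap = measured − calculated = 310 − 305.2 = 4.8 mOsm/kg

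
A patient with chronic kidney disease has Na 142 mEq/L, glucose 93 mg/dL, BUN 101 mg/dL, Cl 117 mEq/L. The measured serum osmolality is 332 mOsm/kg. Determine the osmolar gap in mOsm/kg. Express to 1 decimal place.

Calculated osmolality = 2·Na + glucose/18 + BUN/2.8
= 2·142 + 93/18 + 101/2.8
= 284 + 5.17 + 36.07
= 325.24 mOsm/kg ≈ 325.2 mOsm/kg
Osmolar gap = measured − calculated = 332 − 325.2 = 6.8 mOsm/kg

6.8 mOsm/kg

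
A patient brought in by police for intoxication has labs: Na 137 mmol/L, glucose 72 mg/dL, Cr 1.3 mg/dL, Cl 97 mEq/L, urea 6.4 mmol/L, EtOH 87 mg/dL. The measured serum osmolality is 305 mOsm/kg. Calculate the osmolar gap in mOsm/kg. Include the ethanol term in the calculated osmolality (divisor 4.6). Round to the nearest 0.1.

1.7 mOsm/kg

Calculated osmolality = 2·Na + glucose/18 + urea + ethanol/4.6
= 2·137 + 72/18 + 6.4 + 87/4.6
= 274 + 4 + 6.40 + 18.91
= 303.31 mOsm/kg ≈ 303.3 mOsm/kg
Osmolar gap = measured − calculated = 305 − 303.3 = 1.7 mOsm/kg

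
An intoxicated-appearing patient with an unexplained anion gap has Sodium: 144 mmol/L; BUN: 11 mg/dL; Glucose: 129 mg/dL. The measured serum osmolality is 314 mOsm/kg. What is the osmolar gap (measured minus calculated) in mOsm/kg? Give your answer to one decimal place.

14.9 mOsm/kg

Calculated osmolality = 2·Na + glucose/18 + BUN/2.8
= 2·144 + 129/18 + 11/2.8
= 288 + 7.17 + 3.93
= 299.1 mOsm/kg ≈ 299.1 mOsm/kg
Osmolar gap = measured − calculated = 314 − 299.1 = 14.9 mOsm/kg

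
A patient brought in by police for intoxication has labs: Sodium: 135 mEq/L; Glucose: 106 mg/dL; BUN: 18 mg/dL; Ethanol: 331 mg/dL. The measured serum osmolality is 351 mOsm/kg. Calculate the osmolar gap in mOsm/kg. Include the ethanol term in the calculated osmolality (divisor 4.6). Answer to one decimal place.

-3.3 mOsm/kg

Calculated osmolality = 2·Na + glucose/18 + BUN/2.8 + ethanol/4.6
= 2·135 + 106/18 + 18/2.8 + 331/4.6
= 270 + 5.89 + 6.43 + 71.96
= 354.28 mOsm/kg ≈ 354.3 mOsm/kg
Osmolar gap = measured − calculated = 351 − 354.3 = -3.3 mOsm/kg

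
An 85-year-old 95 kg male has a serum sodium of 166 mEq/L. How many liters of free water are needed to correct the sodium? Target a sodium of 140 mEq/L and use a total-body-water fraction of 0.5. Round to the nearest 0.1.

8.8 L

TBW = 0.5 · 95 = 47.5 L
Free water deficit = TBW · (Na/140 − 1)
= 47.5 · (166/140 − 1)
= 47.5 · 0.1857
= 8.82 L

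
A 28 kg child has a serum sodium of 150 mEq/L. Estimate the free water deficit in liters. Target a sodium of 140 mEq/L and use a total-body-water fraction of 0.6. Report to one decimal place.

TBW = 0.6 · 28 = 16.8 L
Free water deficit = TBW · (Na/140 − 1)
= 16.8 · (150/140 − 1)
= 16.8 · 0.0714
= 1.2 L

1.2 L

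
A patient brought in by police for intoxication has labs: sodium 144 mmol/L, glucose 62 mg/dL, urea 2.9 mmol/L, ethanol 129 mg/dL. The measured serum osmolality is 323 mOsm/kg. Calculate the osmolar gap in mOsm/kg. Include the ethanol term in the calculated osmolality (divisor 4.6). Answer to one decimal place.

0.6 mOsm/kg

Calculated osmolality = 2·Na + glucose/18 + urea + ethanol/4.6
= 2·144 + 62/18 + 2.9 + 129/4.6
= 288 + 3.44 + 2.90 + 28.04
= 322.38 mOsm/kg ≈ 322.4 mOsm/kg
Osmolar gap = measured − calculated = 323 − 322.4 = 0.6 mOsm/kg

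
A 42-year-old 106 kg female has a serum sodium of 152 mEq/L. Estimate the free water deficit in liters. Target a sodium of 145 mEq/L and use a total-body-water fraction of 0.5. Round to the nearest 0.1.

TBW = 0.5 · 106 = 53 L
Free water deficit = TBW · (Na/145 − 1)
= 53 · (152/145 − 1)
= 53 · 0.0483
= 2.56 L

2.6 L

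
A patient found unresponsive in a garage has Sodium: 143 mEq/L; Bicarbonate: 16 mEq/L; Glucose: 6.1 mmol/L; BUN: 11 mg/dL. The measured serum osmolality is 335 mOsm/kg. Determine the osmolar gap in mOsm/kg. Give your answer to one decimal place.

Calculated osmolality = 2·Na + glucose + BUN/2.8
= 2·143 + 6.1 + 11/2.8
= 286 + 6.10 + 3.93
= 296.03 mOsm/kg ≈ 296.0 mOsm/kg
Osmolar gap = measured − calculated = 335 − 296.0 = 39.0 mOsm/kg

39.0 mOsm/kg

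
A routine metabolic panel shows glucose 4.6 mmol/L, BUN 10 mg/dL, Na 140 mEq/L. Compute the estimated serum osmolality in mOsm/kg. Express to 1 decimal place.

Calculated osmolality = 2·Na + glucose + BUN/2.8
= 2·140 + 4.6 + 10/2.8
= 280 + 4.60 + 3.57
= 288.17 mOsm/kg

288.2 mOsm/kg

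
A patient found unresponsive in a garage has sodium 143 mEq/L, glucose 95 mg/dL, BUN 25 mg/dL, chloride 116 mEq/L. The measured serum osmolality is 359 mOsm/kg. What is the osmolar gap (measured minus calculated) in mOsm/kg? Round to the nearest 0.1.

Calculated osmolality = 2·Na + glucose/18 + BUN/2.8
= 2·143 + 95/18 + 25/2.8
= 286 + 5.28 + 8.93
= 300.21 mOsm/kg ≈ 300.2 mOsm/kg
Osmolar gap = measured − calculated = 359 − 300.2 = 58.8 mOsm/kg

58.8 mOsm/kg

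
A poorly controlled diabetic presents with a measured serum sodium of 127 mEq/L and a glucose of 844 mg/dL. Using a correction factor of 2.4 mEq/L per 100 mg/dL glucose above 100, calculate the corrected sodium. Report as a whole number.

145 mEq/L

Corrected Na = measured Na + 2.4 · (glucose − 100)/100
= 127 + 2.4 · (844 − 100)/100
= 127 + 17.9
= 144.9 mEq/L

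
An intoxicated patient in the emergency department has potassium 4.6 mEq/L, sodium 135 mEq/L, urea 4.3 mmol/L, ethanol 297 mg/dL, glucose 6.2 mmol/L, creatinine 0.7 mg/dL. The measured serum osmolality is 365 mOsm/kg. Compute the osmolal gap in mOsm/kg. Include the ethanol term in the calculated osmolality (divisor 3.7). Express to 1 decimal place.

Calculated osmolality = 2·Na + glucose + urea + ethanol/3.7
= 2·135 + 6.2 + 4.3 + 297/3.7
= 270 + 6.20 + 4.30 + 80.27
= 360.77 mOsm/kg ≈ 360.8 mOsm/kg
Osmolar gap = measured − calculated = 365 − 360.8 = 4.2 mOsm/kg

4.2 mOsm/kg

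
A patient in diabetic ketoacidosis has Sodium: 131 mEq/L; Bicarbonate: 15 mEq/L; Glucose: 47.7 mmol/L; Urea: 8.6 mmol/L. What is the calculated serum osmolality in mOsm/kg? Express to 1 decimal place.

318.3 mOsm/kg

Calculated osmolality = 2·Na + glucose + urea
= 2·131 + 47.7 + 8.6
= 262 + 47.70 + 8.60
= 318.3 mOsm/kg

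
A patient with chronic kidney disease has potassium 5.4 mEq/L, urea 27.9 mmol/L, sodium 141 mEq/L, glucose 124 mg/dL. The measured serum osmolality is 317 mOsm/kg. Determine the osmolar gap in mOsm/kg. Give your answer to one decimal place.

0.2 mOsm/kg

Calculated osmolality = 2·Na + glucose/18 + urea
= 2·141 + 124/18 + 27.9
= 282 + 6.89 + 27.90
= 316.79 mOsm/kg ≈ 316.8 mOsm/kg
Osmolar gap = measured − calculated = 317 − 316.8 = 0.2 mOsm/kg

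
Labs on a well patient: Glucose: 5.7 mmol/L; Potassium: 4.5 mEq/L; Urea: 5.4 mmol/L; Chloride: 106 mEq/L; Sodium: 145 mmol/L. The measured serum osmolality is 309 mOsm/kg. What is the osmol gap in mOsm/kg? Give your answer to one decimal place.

Calculated osmolality = 2·Na + glucose + urea
= 2·145 + 5.7 + 5.4
= 290 + 5.70 + 5.40
= 301.1 mOsm/kg ≈ 301.1 mOsm/kg
Osmolar gap = measured − calculated = 309 − 301.1 = 7.9 mOsm/kg

7.9 mOsm/kg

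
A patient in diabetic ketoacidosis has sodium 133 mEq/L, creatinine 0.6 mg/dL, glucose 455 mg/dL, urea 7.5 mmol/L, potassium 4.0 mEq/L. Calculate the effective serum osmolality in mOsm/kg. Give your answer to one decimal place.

291.3 mOsm/kg

Effective osmolality excludes urea (freely permeant across cell membranes):
2·Na + glucose/18
= 2·133 + 455/18
= 266 + 25.28
= 291.28 mOsm/kg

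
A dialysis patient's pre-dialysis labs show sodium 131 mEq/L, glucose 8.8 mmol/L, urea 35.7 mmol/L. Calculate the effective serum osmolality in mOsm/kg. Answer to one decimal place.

Effective osmolality excludes urea (freely permeant across cell membranes):
2·Na + glucose
= 2·131 + 8.8
= 262 + 8.8
= 270.8 mOsm/kg

270.8 mOsm/kg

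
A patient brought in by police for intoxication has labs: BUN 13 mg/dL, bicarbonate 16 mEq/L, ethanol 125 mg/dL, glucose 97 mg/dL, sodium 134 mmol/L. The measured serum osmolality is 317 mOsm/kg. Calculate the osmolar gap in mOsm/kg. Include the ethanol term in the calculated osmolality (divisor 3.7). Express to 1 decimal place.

Calculated osmolality = 2·Na + glucose/18 + BUN/2.8 + ethanol/3.7
= 2·134 + 97/18 + 13/2.8 + 125/3.7
= 268 + 5.39 + 4.64 + 33.78
= 311.81 mOsm/kg ≈ 311.8 mOsm/kg
Osmolar gap = measured − calculated = 317 − 311.8 = 5.2 mOsm/kg

5.2 mOsm/kg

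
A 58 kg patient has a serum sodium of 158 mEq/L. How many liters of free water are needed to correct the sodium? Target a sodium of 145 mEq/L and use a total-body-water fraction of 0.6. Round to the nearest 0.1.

3.1 L

TBW = 0.6 · 58 = 34.8 L
Free water deficit = TBW · (Na/145 − 1)
= 34.8 · (158/145 − 1)
= 34.8 · 0.0897
= 3.12 L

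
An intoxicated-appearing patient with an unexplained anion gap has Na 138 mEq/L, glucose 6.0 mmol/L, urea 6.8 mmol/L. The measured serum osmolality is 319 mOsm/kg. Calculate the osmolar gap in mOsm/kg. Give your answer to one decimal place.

30.2 mOsm/kg

Calculated osmolality = 2·Na + glucose + urea
= 2·138 + 6 + 6.8
= 276 + 6 + 6.80
= 288.8 mOsm/kg ≈ 288.8 mOsm/kg
Osmolar gap = measured − calculated = 319 − 288.8 = 30.2 mOsm/kg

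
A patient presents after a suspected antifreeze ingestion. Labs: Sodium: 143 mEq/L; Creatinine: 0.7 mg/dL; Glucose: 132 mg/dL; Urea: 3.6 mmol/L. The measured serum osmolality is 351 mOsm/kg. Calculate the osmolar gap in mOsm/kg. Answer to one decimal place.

Calculated osmolality = 2·Na + glucose/18 + urea
= 2·143 + 132/18 + 3.6
= 286 + 7.33 + 3.60
= 296.93 mOsm/kg ≈ 296.9 mOsm/kg
Osmolar gap = measured − calculated = 351 − 296.9 = 54.1 mOsm/kg

54.1 mOsm/kg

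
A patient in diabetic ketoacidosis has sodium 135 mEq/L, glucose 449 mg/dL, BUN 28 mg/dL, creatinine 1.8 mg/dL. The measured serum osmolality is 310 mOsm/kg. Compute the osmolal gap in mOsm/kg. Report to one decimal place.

5.1 mOsm/kg

Calculated osmolality = 2·Na + glucose/18 + BUN/2.8
= 2·135 + 449/18 + 28/2.8
= 270 + 24.94 + 10
= 304.94 mOsm/kg ≈ 304.9 mOsm/kg
Osmolar gap = measured − calculated = 310 − 304.9 = 5.1 mOsm/kg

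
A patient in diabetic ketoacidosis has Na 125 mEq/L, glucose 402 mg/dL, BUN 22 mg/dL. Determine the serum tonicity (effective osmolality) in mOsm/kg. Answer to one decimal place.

272.3 mOsm/kg

Effective osmolality excludes urea (freely permeant across cell membranes):
2·Na + glucose/18
= 2·125 + 402/18
= 250 + 22.33
= 272.33 mOsm/kg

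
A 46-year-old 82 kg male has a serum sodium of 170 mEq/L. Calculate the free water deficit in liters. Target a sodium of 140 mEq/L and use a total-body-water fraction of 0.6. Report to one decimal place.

TBW = 0.6 · 82 = 49.2 L
Free water deficit = TBW · (Na/140 − 1)
= 49.2 · (170/140 − 1)
= 49.2 · 0.2143
= 10.54 L

10.5 L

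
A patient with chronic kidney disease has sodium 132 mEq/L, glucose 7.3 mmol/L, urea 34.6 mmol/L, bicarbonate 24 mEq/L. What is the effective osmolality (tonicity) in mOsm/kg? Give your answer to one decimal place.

Effective osmolality excludes urea (freely permeant across cell membranes):
2·Na + glucose
= 2·132 + 7.3
= 264 + 7.3
= 271.3 mOsm/kg

271.3 mOsm/kg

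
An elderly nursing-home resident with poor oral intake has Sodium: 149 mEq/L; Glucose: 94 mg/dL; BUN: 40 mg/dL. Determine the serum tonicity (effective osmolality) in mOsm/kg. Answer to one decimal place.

Effective osmolality excludes urea (freely permeant across cell membranes):
2·Na + glucose/18
= 2·149 + 94/18
= 298 + 5.22
= 303.22 mOsm/kg

303.2 mOsm/kg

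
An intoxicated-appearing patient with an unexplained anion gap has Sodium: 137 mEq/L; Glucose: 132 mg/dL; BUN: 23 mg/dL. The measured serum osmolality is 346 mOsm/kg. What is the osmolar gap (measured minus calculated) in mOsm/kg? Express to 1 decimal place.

56.5 mOsm/kg

Calculated osmolality = 2·Na + glucose/18 + BUN/2.8
= 2·137 + 132/18 + 23/2.8
= 274 + 7.33 + 8.21
= 289.54 mOsm/kg ≈ 289.5 mOsm/kg
Osmolar gap = measured − calculated = 346 − 289.5 = 56.5 mOsm/kg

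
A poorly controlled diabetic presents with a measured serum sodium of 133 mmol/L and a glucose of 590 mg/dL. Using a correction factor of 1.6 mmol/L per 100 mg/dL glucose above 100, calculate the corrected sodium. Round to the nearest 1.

141 mmol/L

Corrected Na = measured Na + 1.6 · (glucose − 100)/100
= 133 + 1.6 · (590 − 100)/100
= 133 + 7.8
= 140.8 mmol/L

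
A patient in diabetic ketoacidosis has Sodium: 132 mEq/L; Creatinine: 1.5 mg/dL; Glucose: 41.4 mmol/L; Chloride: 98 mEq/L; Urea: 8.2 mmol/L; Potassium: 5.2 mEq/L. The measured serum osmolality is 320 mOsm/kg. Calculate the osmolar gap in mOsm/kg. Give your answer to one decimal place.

Calculated osmolality = 2·Na + glucose + urea
= 2·132 + 41.4 + 8.2
= 264 + 41.40 + 8.20
= 313.6 mOsm/kg ≈ 313.6 mOsm/kg
Osmolar gap = measured − calculated = 320 − 313.6 = 6.4 mOsm/kg

6.4 mOsm/kg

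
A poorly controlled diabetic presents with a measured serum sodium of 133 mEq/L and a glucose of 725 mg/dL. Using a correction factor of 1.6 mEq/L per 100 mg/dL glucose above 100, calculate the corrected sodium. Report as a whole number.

Corrected Na = measured Na + 1.6 · (glucose − 100)/100
= 133 + 1.6 · (725 − 100)/100
= 133 + 10
= 143 mEq/L

143 mEq/L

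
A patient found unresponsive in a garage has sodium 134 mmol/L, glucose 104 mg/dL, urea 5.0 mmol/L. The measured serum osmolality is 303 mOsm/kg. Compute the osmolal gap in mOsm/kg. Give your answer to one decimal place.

Calculated osmolality = 2·Na + glucose/18 + urea
= 2·134 + 104/18 + 5
= 268 + 5.78 + 5
= 278.78 mOsm/kg ≈ 278.8 mOsm/kg
Osmolar gap = measured − calculated = 303 − 278.8 = 24.2 mOsm/kg

24.2 mOsm/kg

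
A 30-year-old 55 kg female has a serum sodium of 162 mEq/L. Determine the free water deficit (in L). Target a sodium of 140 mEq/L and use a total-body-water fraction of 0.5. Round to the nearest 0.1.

TBW = 0.5 · 55 = 27.5 L
Free water deficit = TBW · (Na/140 − 1)
= 27.5 · (162/140 − 1)
= 27.5 · 0.1571
= 4.32 L

4.3 L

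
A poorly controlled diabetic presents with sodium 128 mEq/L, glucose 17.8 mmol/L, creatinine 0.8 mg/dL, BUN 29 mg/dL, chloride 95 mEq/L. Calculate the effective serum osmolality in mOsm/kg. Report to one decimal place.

Effective osmolality excludes urea (freely permeant across cell membranes):
2·Na + glucose
= 2·128 + 17.8
= 256 + 17.8
= 273.8 mOsm/kg

273.8 mOsm/kg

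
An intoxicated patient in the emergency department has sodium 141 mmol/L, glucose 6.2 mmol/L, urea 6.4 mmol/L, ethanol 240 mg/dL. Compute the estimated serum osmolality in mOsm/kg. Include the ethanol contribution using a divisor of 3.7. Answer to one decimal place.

359.5 mOsm/kg

Calculated osmolality = 2·Na + glucose + urea + ethanol/3.7
= 2·141 + 6.2 + 6.4 + 240/3.7
= 282 + 6.20 + 6.40 + 64.86
= 359.46 mOsm/kg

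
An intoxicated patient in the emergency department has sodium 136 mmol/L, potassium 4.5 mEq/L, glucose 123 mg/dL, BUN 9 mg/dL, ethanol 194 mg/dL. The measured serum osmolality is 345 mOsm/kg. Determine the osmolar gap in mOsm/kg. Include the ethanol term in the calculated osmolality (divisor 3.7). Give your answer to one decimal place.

10.5 mOsm/kg

Calculated osmolality = 2·Na + glucose/18 + BUN/2.8 + ethanol/3.7
= 2·136 + 123/18 + 9/2.8 + 194/3.7
= 272 + 6.83 + 3.21 + 52.43
= 334.47 mOsm/kg ≈ 334.5 mOsm/kg
Osmolar gap = measured − calculated = 345 − 334.5 = 10.5 mOsm/kg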